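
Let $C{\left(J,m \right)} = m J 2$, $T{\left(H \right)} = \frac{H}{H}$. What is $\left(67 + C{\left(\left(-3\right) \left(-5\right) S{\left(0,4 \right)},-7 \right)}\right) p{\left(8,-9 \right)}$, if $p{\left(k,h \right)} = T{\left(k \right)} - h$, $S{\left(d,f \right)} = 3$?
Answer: $-5630$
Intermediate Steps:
$T{\left(H \right)} = 1$
$p{\left(k,h \right)} = 1 - h$
$C{\left(J,m \right)} = 2 J m$ ($C{\left(J,m \right)} = J m 2 = 2 J m$)
$\left(67 + C{\left(\left(-3\right) \left(-5\right) S{\left(0,4 \right)},-7 \right)}\right) p{\left(8,-9 \right)} = \left(67 + 2 \left(-3\right) \left(-5\right) 3 \left(-7\right)\right) \left(1 - -9\right) = \left(67 + 2 \cdot 15 \cdot 3 \left(-7\right)\right) \left(1 + 9\right) = \left(67 + 2 \cdot 45 \left(-7\right)\right) 10 = \left(67 - 630\right) 10 = \left(-563\right) 10 = -5630$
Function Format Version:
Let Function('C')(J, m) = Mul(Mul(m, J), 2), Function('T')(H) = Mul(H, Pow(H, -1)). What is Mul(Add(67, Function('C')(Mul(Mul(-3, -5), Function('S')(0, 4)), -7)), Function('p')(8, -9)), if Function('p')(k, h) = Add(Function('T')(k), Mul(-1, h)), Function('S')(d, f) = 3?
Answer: -5630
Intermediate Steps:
Function('T')(H) = 1
Function('p')(k, h) = Add(1, Mul(-1, h))
Function('C')(J, m) = Mul(2, J, m) (Function('C')(J, m) = Mul(Mul(J, m), 2) = Mul(2, J, m))
Mul(Add(67, Function('C')(Mul(Mul(-3, -5), Function('S')(0, 4)), -7)), Function('p')(8, -9)) = Mul(Add(67, Mul(2, Mul(Mul(-3, -5), 3), -7)), Add(1, Mul(-1, -9))) = Mul(Add(67, Mul(2, Mul(15, 3), -7)), Add(1, 9)) = Mul(Add(67, Mul(2, 45, -7)), 10) = Mul(Add(67, -630), 10) = Mul(-563, 10) = -5630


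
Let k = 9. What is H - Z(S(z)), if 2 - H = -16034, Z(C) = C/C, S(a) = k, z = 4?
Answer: 16035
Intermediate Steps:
S(a) = 9
Z(C) = 1
H = 16036 (H = 2 - 1*(-16034) = 2 + 16034 = 16036)
H - Z(S(z)) = 16036 - 1*1 = 16036 - 1 = 16035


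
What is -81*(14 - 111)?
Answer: 7857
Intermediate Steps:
-81*(14 - 111) = -81*(-97) = 7857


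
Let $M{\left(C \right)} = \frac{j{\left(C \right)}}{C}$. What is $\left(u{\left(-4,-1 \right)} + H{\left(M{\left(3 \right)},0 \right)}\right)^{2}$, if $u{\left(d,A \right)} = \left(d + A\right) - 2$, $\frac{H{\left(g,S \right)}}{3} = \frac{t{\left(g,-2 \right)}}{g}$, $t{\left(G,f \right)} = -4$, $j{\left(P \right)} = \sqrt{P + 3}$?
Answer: $265 + 84 \sqrt{6} \approx 470.76$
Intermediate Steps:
$j{\left(P \right)} = \sqrt{3 + P}$
$M{\left(C \right)} = \frac{\sqrt{3 + C}}{C}$
$H{\left(g,S \right)} = - \frac{12}{g}$ ($H{\left(g,S \right)} = 3 \left(- \frac{4}{g}\right) = - \frac{12}{g}$)
$u{\left(d,A \right)} = -2 + A + d$ ($u{\left(d,A \right)} = \left(A + d\right) - 2 = -2 + A + d$)
$\left(u{\left(-4,-1 \right)} + H{\left(M{\left(3 \right)},0 \right)}\right)^{2} = \left(\left(-2 - 1 - 4\right) - \frac{12}{\frac{1}{3} \sqrt{3 + 3}}\right)^{2} = \left(-7 - \frac{12}{\frac{1}{3} \sqrt{6}}\right)^{2} = \left(-7 - 12 \frac{\sqrt{6}}{2}\right)^{2} = \left(-7 - 6 \sqrt{6}\right)^{2}$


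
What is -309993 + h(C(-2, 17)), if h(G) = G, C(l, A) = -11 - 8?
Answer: -310012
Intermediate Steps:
C(l, A) = -19
-309993 + h(C(-2, 17)) = -309993 - 19 = -310012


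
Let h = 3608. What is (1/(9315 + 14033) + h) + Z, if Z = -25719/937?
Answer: 78332003933/21877076 ≈ 3580.6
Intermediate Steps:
Z = -25719/937 (Z = -25719*1/937 = -25719/937 ≈ -27.448)
(1/(9315 + 14033) + h) + Z = (1/(9315 + 14033) + 3608) - 25719/937 = (1/23348 + 3608) - 25719/937 = 84239585/23348 - 25719/937 = 78332003933/21877076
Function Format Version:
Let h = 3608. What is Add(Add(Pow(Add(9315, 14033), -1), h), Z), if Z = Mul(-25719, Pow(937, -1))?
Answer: Rational(78332003933, 21877076) ≈ 3580.6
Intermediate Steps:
Z = Rational(-25719, 937) (Z = Mul(-25719, Rational(1, 937)) = Rational(-25719, 937) ≈ -27.448)
Add(Add(Pow(Add(9315, 14033), -1), h), Z) = Add(Add(Pow(Add(9315, 14033), -1), 3608), Rational(-25719, 937)) = Add(Add(Pow(23348, -1), 3608), Rational(-25719, 937)) = Add(Add(Rational(1, 23348), 3608), Rational(-25719, 937)) = Add(Rational(84239585, 23348), Rational(-25719, 937)) = Rational(78332003933, 21877076)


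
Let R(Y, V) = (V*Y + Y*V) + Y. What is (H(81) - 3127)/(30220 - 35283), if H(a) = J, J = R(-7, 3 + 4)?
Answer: 3232/5063 ≈ 0.63836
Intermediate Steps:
R(Y, V) = Y + 2*V*Y (R(Y, V) = (V*Y + V*Y) + Y = 2*V*Y + Y = Y + 2*V*Y)
J = -105 (J = -7*(1 + 2*(3 + 4)) = -7*(1 + 2*7) = -7*(1 + 14) = -7*15 = -105)
H(a) = -105
(H(81) - 3127)/(30220 - 35283) = (-105 - 3127)/(30220 - 35283) = -3232/(-5063) = -3232*(-1/5063) = 3232/5063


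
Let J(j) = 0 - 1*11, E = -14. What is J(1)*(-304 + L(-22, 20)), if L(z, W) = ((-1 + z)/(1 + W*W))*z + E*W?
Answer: 2570458/401 ≈ 6410.1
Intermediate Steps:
J(j) = -11 (J(j) = 0 - 11 = -11)
L(z, W) = -14*W + z*(-1 + z)/(1 + W²) (L(z, W) = ((-1 + z)/(1 + W*W))*z - 14*W = ((-1 + z)/(1 + W²))*z - 14*W = z*(-1 + z)/(1 + W²) - 14*W = -14*W + z*(-1 + z)/(1 + W²))
J(1)*(-304 + L(-22, 20)) = -11*(-304 + ((-22)² - 1*(-22) - 14*20 - 14*20³)/(1 + 20²)) = -11*(-304 + (484 + 22 - 280 - 14*8000)/(1 + 400)) = -11*(-304 + (484 + 22 - 280 - 112000)/401) = -11*(-304 + (1/401)*(-111774)) = -11*(-304 - 111774/401) = -11*(-233678/401) = 2570458/401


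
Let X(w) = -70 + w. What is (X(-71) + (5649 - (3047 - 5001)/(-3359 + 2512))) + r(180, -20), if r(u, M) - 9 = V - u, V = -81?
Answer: 4449878/847 ≈ 5253.7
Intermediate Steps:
r(u, M) = -72 - u (r(u, M) = 9 + (-81 - u) = -72 - u)
(X(-71) + (5649 - (3047 - 5001)/(-3359 + 2512))) + r(180, -20) = ((-70 - 71) + (5649 - (3047 - 5001)/(-3359 + 2512))) + (-72 - 1*180) = (-141 + (5649 - (-1954)/(-847))) + (-72 - 180) = (-141 + (5649 - (-1954)*(-1)/847)) - 252 = (-141 + (5649 - 1*1954/847)) - 252 = (-141 + (5649 - 1954/847)) - 252 = (-141 + 4782749/847) - 252 = 4663322/847 - 252 = 4449878/847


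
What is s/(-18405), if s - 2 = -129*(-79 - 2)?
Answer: -10451/18405 ≈ -0.56783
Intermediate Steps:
s = 10451 (s = 2 - 129*(-79 - 2) = 2 - 129*(-81) = 2 + 10449 = 10451)
s/(-18405) = 10451/(-18405) = 10451*(-1/18405) = -10451/18405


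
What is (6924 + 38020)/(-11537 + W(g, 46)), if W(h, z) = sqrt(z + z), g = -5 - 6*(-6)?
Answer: -518518928/133102277 - 89888*sqrt(23)/133102277 ≈ -3.8989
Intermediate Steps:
g = 31 (g = -5 + 36 = 31)
W(h, z) = sqrt(2)*sqrt(z) (W(h, z) = sqrt(2*z) = sqrt(2)*sqrt(z))
(6924 + 38020)/(-11537 + W(g, 46)) = (6924 + 38020)/(-11537 + sqrt(2)*sqrt(46)) = 44944/(-11537 + 2*sqrt(23))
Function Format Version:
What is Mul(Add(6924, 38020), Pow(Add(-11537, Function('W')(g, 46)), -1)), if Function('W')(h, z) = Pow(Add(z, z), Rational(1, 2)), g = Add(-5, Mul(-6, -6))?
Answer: Add(Rational(-518518928, 133102277), Mul(Rational(-89888, 133102277), Pow(23, Rational(1, 2)))) ≈ -3.8989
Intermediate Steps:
g = 31 (g = Add(-5, 36) = 31)
Function('W')(h, z) = Mul(Pow(2, Rational(1, 2)), Pow(z, Rational(1, 2))) (Function('W')(h, z) = Pow(Mul(2, z), Rational(1, 2)) = Mul(Pow(2, Rational(1, 2)), Pow(z, Rational(1, 2))))
Mul(Add(6924, 38020), Pow(Add(-11537, Function('W')(g, 46)), -1)) = Mul(Add(6924, 38020), Pow(Add(-11537, Mul(Pow(2, Rational(1, 2)), Pow(46, Rational(1, 2)))), -1)) = Mul(44944, Pow(Add(-11537, Mul(2, Pow(23, Rational(1, 2)))), -1))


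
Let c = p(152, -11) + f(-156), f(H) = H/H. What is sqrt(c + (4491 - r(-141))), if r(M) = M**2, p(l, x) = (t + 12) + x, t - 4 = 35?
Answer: I*sqrt(15349) ≈ 123.89*I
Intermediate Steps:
t = 39 (t = 4 + 35 = 39)
f(H) = 1
p(l, x) = 51 + x (p(l, x) = (39 + 12) + x = 51 + x)
c = 41 (c = (51 - 11) + 1 = 40 + 1 = 41)
sqrt(c + (4491 - r(-141))) = sqrt(41 + (4491 - 1*(-141)**2)) = sqrt(41 + (4491 - 1*19881)) = sqrt(41 + (4491 - 19881)) = sqrt(41 - 15390) = sqrt(-15349) = I*sqrt(15349)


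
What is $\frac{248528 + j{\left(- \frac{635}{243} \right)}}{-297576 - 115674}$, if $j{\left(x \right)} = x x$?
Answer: $- \frac{14675733097}{24401999250} \approx -0.60142$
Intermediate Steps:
$j{\left(x \right)} = x^{2}$
$\frac{248528 + j{\left(- \frac{635}{243} \right)}}{-297576 - 115674} = \frac{248528 + \left(- \frac{635}{243}\right)^{2}}{-297576 - 115674} = \frac{248528 + \left(\left(-635\right) \frac{1}{243}\right)^{2}}{-413250} = \left(248528 + \left(- \frac{635}{243}\right)^{2}\right) \left(- \frac{1}{413250}\right) = \left(248528 + \frac{403225}{59049}\right) \left(- \frac{1}{413250}\right) = \frac{14675733097}{59049} \left(- \frac{1}{413250}\right) = - \frac{14675733097}{24401999250}$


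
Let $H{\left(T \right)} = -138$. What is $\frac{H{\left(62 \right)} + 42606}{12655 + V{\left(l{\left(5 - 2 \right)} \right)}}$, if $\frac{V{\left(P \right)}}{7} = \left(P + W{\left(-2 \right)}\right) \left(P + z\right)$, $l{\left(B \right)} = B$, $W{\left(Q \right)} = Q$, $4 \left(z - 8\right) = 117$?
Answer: $\frac{56624}{17249} \approx 3.2827$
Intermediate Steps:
$z = \frac{149}{4}$ ($z = 8 + \frac{1}{4} \cdot 117 = 8 + \frac{117}{4} = \frac{149}{4} \approx 37.25$)
$V{\left(P \right)} = 7 \left(-2 + P\right) \left(\frac{149}{4} + P\right)$ ($V{\left(P \right)} = 7 \left(P - 2\right) \left(P + \frac{149}{4}\right) = 7 \left(-2 + P\right) \left(\frac{149}{4} + P\right)$)
$\frac{H{\left(62 \right)} + 42606}{12655 + V{\left(l{\left(5 - 2 \right)} \right)}} = \frac{-138 + 42606}{12655 + \left(- \frac{1043}{2} + 7 \left(5 - 2\right)^{2} + \frac{987 \left(5 - 2\right)}{4}\right)} = \frac{42468}{12655 + \left(- \frac{1043}{2} + 7 \cdot 3^{2} + \frac{987}{4} \cdot 3\right)} = \frac{42468}{12655 + \left(- \frac{1043}{2} + 7 \cdot 9 + \frac{2961}{4}\right)} = \frac{42468}{12655 + \left(- \frac{1043}{2} + 63 + \frac{2961}{4}\right)} = \frac{42468}{12655 + \frac{1127}{4}} = \frac{42468}{\frac{51747}{4}} = 42468 \cdot \frac{4}{51747} = \frac{56624}{17249}$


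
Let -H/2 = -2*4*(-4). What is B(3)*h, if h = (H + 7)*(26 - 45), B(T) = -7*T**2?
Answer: -68229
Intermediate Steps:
H = -64 (H = -2*(-2*4)*(-4) = -(-16)*(-4) = -2*32 = -64)
h = 1083 (h = (-64 + 7)*(26 - 45) = -57*(-19) = 1083)
B(3)*h = -7*3**2*1083 = -7*9*1083 = -63*1083 = -68229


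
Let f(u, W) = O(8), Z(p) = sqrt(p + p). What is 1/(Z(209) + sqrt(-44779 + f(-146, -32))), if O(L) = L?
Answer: 1/(sqrt(418) + I*sqrt(44771)) ≈ 0.00045243 - 0.0046824*I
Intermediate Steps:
Z(p) = sqrt(2)*sqrt(p) (Z(p) = sqrt(2*p) = sqrt(2)*sqrt(p))
f(u, W) = 8
1/(Z(209) + sqrt(-44779 + f(-146, -32))) = 1/(sqrt(2)*sqrt(209) + sqrt(-44779 + 8)) = 1/(sqrt(418) + sqrt(-44771)) = 1/(sqrt(418) + I*sqrt(44771))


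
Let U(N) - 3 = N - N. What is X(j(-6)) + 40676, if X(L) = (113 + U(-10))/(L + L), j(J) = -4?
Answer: 81323/2 ≈ 40662.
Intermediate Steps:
U(N) = 3 (U(N) = 3 + (N - N) = 3 + 0 = 3)
X(L) = 58/L (X(L) = (113 + 3)/(L + L) = 116/((2*L)) = 116*(1/(2*L)) = 58/L)
X(j(-6)) + 40676 = 58/(-4) + 40676 = 58*(-¼) + 40676 = -29/2 + 40676 = 81323/2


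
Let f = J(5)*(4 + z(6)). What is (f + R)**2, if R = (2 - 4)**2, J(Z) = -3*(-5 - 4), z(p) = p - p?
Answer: 12544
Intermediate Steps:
z(p) = 0
J(Z) = 27 (J(Z) = -3*(-9) = 27)
f = 108 (f = 27*(4 + 0) = 27*4 = 108)
R = 4 (R = (-2)**2 = 4)
(f + R)**2 = (108 + 4)**2 = 112**2 = 12544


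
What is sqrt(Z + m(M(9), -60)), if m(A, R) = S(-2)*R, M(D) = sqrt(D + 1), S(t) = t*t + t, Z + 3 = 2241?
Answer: sqrt(2118) ≈ 46.022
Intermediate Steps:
Z = 2238 (Z = -3 + 2241 = 2238)
S(t) = t + t**2 (S(t) = t**2 + t = t + t**2)
M(D) = sqrt(1 + D)
m(A, R) = 2*R (m(A, R) = (-2*(1 - 2))*R = (-2*(-1))*R = 2*R)
sqrt(Z + m(M(9), -60)) = sqrt(2238 + 2*(-60)) = sqrt(2238 - 120) = sqrt(2118)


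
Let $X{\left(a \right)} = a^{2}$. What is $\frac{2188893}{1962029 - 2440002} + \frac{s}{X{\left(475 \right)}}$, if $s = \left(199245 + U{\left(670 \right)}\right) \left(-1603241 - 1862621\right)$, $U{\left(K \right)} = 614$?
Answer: $- \frac{331084606441643759}{107842658125} \approx -3.0701 \cdot 10^{6}$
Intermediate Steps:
$s = -692683713458$ ($s = \left(199245 + 614\right) \left(-1603241 - 1862621\right) = 199859 \left(-3465862\right) = -692683713458$)
$\frac{2188893}{1962029 - 2440002} + \frac{s}{X{\left(475 \right)}} = \frac{2188893}{1962029 - 2440002} - \frac{692683713458}{475^{2}} = \frac{2188893}{-477973} - \frac{692683713458}{225625} = 2188893 \left(- \frac{1}{477973}\right) - \frac{692683713458}{225625} = - \frac{2188893}{477973} - \frac{692683713458}{225625} = - \frac{331084606441643759}{107842658125}$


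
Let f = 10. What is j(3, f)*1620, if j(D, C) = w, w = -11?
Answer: -17820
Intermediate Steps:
j(D, C) = -11
j(3, f)*1620 = -11*1620 = -17820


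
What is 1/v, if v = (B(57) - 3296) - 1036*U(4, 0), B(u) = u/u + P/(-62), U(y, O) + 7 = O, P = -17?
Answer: 62/245351 ≈ 0.00025270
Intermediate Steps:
U(y, O) = -7 + O
B(u) = 79/62 (B(u) = u/u - 17/(-62) = 1 - 17*(-1/62) = 1 + 17/62 = 79/62)
v = 245351/62 (v = (79/62 - 3296) - 1036*(-7 + 0) = -204273/62 - 1036*(-7) = -204273/62 + 7252 = 245351/62 ≈ 3957.3)
1/v = 1/(245351/62) = 62/245351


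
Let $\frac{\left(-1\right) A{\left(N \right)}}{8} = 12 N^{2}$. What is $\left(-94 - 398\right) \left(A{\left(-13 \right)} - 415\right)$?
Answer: $8186388$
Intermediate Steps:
$A{\left(N \right)} = - 96 N^{2}$ ($A{\left(N \right)} = - 8 \cdot 12 N^{2} = - 96 N^{2}$)
$\left(-94 - 398\right) \left(A{\left(-13 \right)} - 415\right) = \left(-94 - 398\right) \left(- 96 \left(-13\right)^{2} - 415\right) = - 492 \left(\left(-96\right) 169 - 415\right) = - 492 \left(-16224 - 415\right) = \left(-492\right) \left(-16639\right) = 8186388$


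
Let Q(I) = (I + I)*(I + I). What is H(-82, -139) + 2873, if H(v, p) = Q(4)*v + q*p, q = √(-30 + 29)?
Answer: -2375 - 139*I ≈ -2375.0 - 139.0*I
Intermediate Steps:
q = I (q = √(-1) = I ≈ 1.0*I)
Q(I) = 4*I² (Q(I) = (2*I)*(2*I) = 4*I²)
H(v, p) = 64*v + I*p (H(v, p) = (4*4²)*v + I*p = (4*16)*v + I*p = 64*v + I*p)
H(-82, -139) + 2873 = (64*(-82) + I*(-139)) + 2873 = (-5248 - 139*I) + 2873 = -2375 - 139*I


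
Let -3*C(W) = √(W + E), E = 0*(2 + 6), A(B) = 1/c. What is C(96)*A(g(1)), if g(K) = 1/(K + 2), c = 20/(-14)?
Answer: 14*√6/15 ≈ 2.2862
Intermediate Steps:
c = -10/7 (c = 20*(-1/14) = -10/7 ≈ -1.4286)
g(K) = 1/(2 + K)
A(B) = -7/10 (A(B) = 1/(-10/7) = -7/10)
E = 0 (E = 0*8 = 0)
C(W) = -√W/3 (C(W) = -√(W + 0)/3 = -√W/3)
C(96)*A(g(1)) = -4*√6/3*(-7/10) = 14*√6/15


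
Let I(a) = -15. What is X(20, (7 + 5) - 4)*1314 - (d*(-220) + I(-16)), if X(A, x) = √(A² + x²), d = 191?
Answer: 42035 + 5256*√29 ≈ 70339.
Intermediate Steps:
X(20, (7 + 5) - 4)*1314 - (d*(-220) + I(-16)) = √(20² + ((7 + 5) - 4)²)*1314 - (191*(-220) - 15) = √(400 + (12 - 4)²)*1314 - (-42020 - 15) = √(400 + 8²)*1314 - 1*(-42035) = √(400 + 64)*1314 + 42035 = √464*1314 + 42035 = (4*√29)*1314 + 42035 = 5256*√29 + 42035 = 42035 + 5256*√29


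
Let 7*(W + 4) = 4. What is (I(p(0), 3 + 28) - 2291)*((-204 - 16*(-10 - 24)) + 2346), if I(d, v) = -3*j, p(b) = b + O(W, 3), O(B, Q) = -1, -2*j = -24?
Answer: -6250322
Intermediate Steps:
j = 12 (j = -1/2*(-24) = 12)
W = -24/7 (W = -4 + (1/7)*4 = -4 + 4/7 = -24/7 ≈ -3.4286)
p(b) = -1 + b (p(b) = b - 1 = -1 + b)
I(d, v) = -36 (I(d, v) = -3*12 = -36)
(I(p(0), 3 + 28) - 2291)*((-204 - 16*(-10 - 24)) + 2346) = (-36 - 2291)*((-204 - 16*(-10 - 24)) + 2346) = -2327*((-204 - 16*(-34)) + 2346) = -2327*((-204 - 1*(-544)) + 2346) = -2327*((-204 + 544) + 2346) = -2327*(340 + 2346) = -2327*2686 = -6250322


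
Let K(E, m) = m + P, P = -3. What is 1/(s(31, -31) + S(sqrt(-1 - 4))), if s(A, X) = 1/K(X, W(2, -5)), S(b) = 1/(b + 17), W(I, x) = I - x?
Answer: 724/223 + 8*I*sqrt(5)/223 ≈ 3.2466 + 0.080218*I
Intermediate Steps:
S(b) = 1/(17 + b)
K(E, m) = -3 + m (K(E, m) = m - 3 = -3 + m)
s(A, X) = 1/4 (s(A, X) = 1/(-3 + (2 - 1*(-5))) = 1/(-3 + (2 + 5)) = 1/(-3 + 7) = 1/4)
1/(s(31, -31) + S(sqrt(-1 - 4))) = 1/(1/4 + 1/(17 + sqrt(-1 - 4))) = 1/(1/4 + 1/(17 + sqrt(-5))) = 1/(1/4 + 1/(17 + I*sqrt(5)))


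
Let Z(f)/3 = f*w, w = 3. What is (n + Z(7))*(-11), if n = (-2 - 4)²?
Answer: -1089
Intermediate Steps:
Z(f) = 9*f (Z(f) = 3*(f*3) = 3*(3*f) = 9*f)
n = 36 (n = (-6)² = 36)
(n + Z(7))*(-11) = (36 + 9*7)*(-11) = (36 + 63)*(-11) = 99*(-11) = -1089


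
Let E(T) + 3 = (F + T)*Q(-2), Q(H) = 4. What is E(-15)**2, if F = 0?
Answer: 3969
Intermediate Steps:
E(T) = -3 + 4*T (E(T) = -3 + (0 + T)*4 = -3 + T*4 = -3 + 4*T)
E(-15)**2 = (-3 + 4*(-15))**2 = (-3 - 60)**2 = (-63)**2 = 3969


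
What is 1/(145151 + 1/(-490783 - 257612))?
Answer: 748395/108630282644 ≈ 6.8894e-6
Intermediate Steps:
1/(145151 + 1/(-490783 - 257612)) = 1/(145151 + 1/(-748395)) = 1/(145151 - 1/748395) = 1/(108630282644/748395) = 748395/108630282644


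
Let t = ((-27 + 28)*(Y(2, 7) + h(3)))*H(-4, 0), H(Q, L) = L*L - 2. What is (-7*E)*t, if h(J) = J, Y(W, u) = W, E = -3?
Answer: -210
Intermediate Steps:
H(Q, L) = -2 + L**2 (H(Q, L) = L**2 - 2 = -2 + L**2)
t = -10 (t = ((-27 + 28)*(2 + 3))*(-2 + 0**2) = (1*5)*(-2 + 0) = 5*(-2) = -10)
(-7*E)*t = -7*(-3)*(-10) = 21*(-10) = -210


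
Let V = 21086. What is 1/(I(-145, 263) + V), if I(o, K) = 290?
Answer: 1/21376 ≈ 4.6781e-5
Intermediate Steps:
1/(I(-145, 263) + V) = 1/(290 + 21086) = 1/21376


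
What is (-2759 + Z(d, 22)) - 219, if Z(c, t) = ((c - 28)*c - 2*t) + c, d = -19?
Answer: -2148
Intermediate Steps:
Z(c, t) = c - 2*t + c*(-28 + c) (Z(c, t) = ((-28 + c)*c - 2*t) + c = (c*(-28 + c) - 2*t) + c = (-2*t + c*(-28 + c)) + c = c - 2*t + c*(-28 + c))
(-2759 + Z(d, 22)) - 219 = (-2759 + ((-19)² - 27*(-19) - 2*22)) - 219 = (-2759 + (361 + 513 - 44)) - 219 = (-2759 + 830) - 219 = -1929 - 219 = -2148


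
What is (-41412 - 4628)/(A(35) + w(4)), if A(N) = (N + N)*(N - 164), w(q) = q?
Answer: 23020/4513 ≈ 5.1008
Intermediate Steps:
A(N) = 2*N*(-164 + N) (A(N) = (2*N)*(-164 + N) = 2*N*(-164 + N))
(-41412 - 4628)/(A(35) + w(4)) = (-41412 - 4628)/(2*35*(-164 + 35) + 4) = -46040/(2*35*(-129) + 4) = -46040/(-9030 + 4) = -46040/(-9026) = -46040*(-1/9026) = 23020/4513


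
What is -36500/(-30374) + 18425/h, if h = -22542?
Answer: 131571025/342345354 ≈ 0.38432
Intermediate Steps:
-36500/(-30374) + 18425/h = -36500/(-30374) + 18425/(-22542) = -36500*(-1/30374) + 18425*(-1/22542) = 18250/15187 - 18425/22542 = 131571025/342345354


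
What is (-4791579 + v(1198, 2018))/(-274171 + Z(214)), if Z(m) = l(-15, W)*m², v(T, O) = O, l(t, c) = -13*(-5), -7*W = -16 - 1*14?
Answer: -4789561/2702569 ≈ -1.7722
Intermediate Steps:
W = 30/7 (W = -(-16 - 1*14)/7 = -(-16 - 14)/7 = -⅐*(-30) = 30/7 ≈ 4.2857)
l(t, c) = 65
Z(m) = 65*m²
(-4791579 + v(1198, 2018))/(-274171 + Z(214)) = (-4791579 + 2018)/(-274171 + 65*214²) = -4789561/(-274171 + 65*45796) = -4789561/(-274171 + 2976740) = -4789561/2702569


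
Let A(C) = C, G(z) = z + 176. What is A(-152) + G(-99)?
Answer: -75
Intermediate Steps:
G(z) = 176 + z
A(-152) + G(-99) = -152 + (176 - 99) = -152 + 77 = -75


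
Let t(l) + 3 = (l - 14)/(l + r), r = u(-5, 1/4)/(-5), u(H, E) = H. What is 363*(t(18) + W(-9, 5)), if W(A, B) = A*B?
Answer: -329604/19 ≈ -17348.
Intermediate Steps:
r = 1 (r = -5/(-5) = -5*(-1/5) = 1)
t(l) = -3 + (-14 + l)/(1 + l) (t(l) = -3 + (l - 14)/(l + 1) = -3 + (-14 + l)/(1 + l))
363*(t(18) + W(-9, 5)) = 363*((-17 - 2*18)/(1 + 18) - 9*5) = 363*((-17 - 36)/19 - 45) = 363*((1/19)*(-53) - 45) = 363*(-53/19 - 45) = 363*(-908/19) = -329604/19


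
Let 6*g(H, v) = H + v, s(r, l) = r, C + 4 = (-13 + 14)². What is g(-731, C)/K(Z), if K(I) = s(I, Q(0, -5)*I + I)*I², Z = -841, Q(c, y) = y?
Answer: 367/1784469963 ≈ 2.0566e-7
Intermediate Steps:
C = -3 (C = -4 + (-13 + 14)² = -4 + 1² = -4 + 1 = -3)
g(H, v) = H/6 + v/6 (g(H, v) = (H + v)/6 = H/6 + v/6)
K(I) = I³ (K(I) = I*I² = I³)
g(-731, C)/K(Z) = ((⅙)*(-731) + (⅙)*(-3))/((-841)³) = (-731/6 - ½)/(-594823321) = -367/3*(-1/594823321) = 367/1784469963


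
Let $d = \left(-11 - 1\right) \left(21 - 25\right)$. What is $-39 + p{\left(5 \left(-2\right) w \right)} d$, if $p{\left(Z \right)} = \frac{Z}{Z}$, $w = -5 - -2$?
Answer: $9$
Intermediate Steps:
$w = -3$ ($w = -5 + 2 = -3$)
$p{\left(Z \right)} = 1$
$d = 48$ ($d = \left(-12\right) \left(-4\right) = 48$)
$-39 + p{\left(5 \left(-2\right) w \right)} d = -39 + 1 \cdot 48 = -39 + 48 = 9$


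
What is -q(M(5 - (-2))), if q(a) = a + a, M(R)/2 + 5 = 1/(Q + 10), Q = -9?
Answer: 16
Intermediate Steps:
M(R) = -8 (M(R) = -10 + 2/(-9 + 10) = -10 + 2/1 = -10 + 2*1 = -10 + 2 = -8)
q(a) = 2*a
-q(M(5 - (-2))) = -2*(-8) = -1*(-16) = 16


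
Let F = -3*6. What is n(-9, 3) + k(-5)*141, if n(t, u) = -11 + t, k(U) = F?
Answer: -2558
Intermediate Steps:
F = -18
k(U) = -18
n(-9, 3) + k(-5)*141 = (-11 - 9) - 18*141 = -20 - 2538 = -2558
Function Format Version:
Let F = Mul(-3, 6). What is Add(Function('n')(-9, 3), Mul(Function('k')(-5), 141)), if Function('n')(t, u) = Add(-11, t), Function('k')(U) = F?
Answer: -2558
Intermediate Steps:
F = -18
Function('k')(U) = -18
Add(Function('n')(-9, 3), Mul(Function('k')(-5), 141)) = Add(Add(-11, -9), Mul(-18, 141)) = Add(-20, -2538) = -2558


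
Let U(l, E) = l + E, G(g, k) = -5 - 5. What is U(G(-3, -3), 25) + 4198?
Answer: 4213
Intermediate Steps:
G(g, k) = -10
U(l, E) = E + l
U(G(-3, -3), 25) + 4198 = (25 - 10) + 4198 = 15 + 4198 = 4213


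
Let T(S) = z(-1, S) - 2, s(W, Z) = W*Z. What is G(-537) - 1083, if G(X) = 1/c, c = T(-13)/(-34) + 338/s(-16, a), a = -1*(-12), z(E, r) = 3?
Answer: -3165075/2921 ≈ -1083.6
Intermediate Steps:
a = 12
T(S) = 1 (T(S) = 3 - 2 = 1)
c = -2921/1632 (c = 1/(-34) + 338/((-16*12)) = 1*(-1/34) + 338/(-192) = -1/34 + 338*(-1/192) = -1/34 - 169/96 = -2921/1632 ≈ -1.7898)
G(X) = -1632/2921 (G(X) = 1/(-2921/1632) = -1632/2921)
G(-537) - 1083 = -1632/2921 - 1083 = -3165075/2921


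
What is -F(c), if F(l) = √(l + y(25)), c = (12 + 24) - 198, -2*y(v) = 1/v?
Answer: -I*√16202/10 ≈ -12.729*I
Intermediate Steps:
y(v) = -1/(2*v)
c = -162 (c = 36 - 198 = -162)
F(l) = √(-1/50 + l) (F(l) = √(l - ½/25) = √(l - ½*1/25) = √(l - 1/50) = √(-1/50 + l))
-F(c) = -√(-2 + 100*(-162))/10 = -√(-2 - 16200)/10 = -√(-16202)/10 = -I*√16202/10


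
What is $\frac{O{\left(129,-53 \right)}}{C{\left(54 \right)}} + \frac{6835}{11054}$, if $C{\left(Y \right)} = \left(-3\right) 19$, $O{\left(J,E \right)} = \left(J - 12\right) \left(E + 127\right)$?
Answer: $- \frac{31771979}{210026} \approx -151.28$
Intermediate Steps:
$O{\left(J,E \right)} = \left(-12 + J\right) \left(127 + E\right)$
$C{\left(Y \right)} = -57$
$\frac{O{\left(129,-53 \right)}}{C{\left(54 \right)}} + \frac{6835}{11054} = \frac{-1524 - -636 + 127 \cdot 129 - 6837}{-57} + \frac{6835}{11054} = \left(-1524 + 636 + 16383 - 6837\right) \left(- \frac{1}{57}\right) + 6835 \cdot \frac{1}{11054} = 8658 \left(- \frac{1}{57}\right) + \frac{6835}{11054} = - \frac{2886}{19} + \frac{6835}{11054} = - \frac{31771979}{210026}$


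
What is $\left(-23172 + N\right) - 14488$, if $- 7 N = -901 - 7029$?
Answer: $- \frac{255690}{7} \approx -36527.0$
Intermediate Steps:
$N = \frac{7930}{7}$ ($N = - \frac{-901 - 7029}{7} = \left(- \frac{1}{7}\right) \left(-7930\right) = \frac{7930}{7} \approx 1132.9$)
$\left(-23172 + N\right) - 14488 = \left(-23172 + \frac{7930}{7}\right) - 14488 = - \frac{154274}{7} - 14488 = - \frac{255690}{7}$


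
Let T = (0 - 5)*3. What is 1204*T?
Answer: -18060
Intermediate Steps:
T = -15 (T = -5*3 = -15)
1204*T = 1204*(-15) = -18060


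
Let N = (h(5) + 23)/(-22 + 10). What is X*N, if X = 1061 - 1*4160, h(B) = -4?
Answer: 19627/4 ≈ 4906.8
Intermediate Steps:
N = -19/12 (N = (-4 + 23)/(-22 + 10) = 19/(-12) = 19*(-1/12) = -19/12 ≈ -1.5833)
X = -3099 (X = 1061 - 4160 = -3099)
X*N = -3099*(-19/12) = 19627/4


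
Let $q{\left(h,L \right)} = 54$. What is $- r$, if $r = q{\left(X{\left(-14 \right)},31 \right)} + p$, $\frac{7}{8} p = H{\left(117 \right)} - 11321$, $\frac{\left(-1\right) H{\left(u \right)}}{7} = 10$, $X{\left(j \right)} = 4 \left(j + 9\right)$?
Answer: $\frac{90750}{7} \approx 12964.0$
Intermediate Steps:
$X{\left(j \right)} = 36 + 4 j$ ($X{\left(j \right)} = 4 \left(9 + j\right) = 36 + 4 j$)
$H{\left(u \right)} = -70$ ($H{\left(u \right)} = \left(-7\right) 10 = -70$)
$p = - \frac{91128}{7}$ ($p = \frac{8 \left(-70 - 11321\right)}{7} = \frac{8}{7} \left(-11391\right) = - \frac{91128}{7} \approx -13018.0$)
$r = - \frac{90750}{7}$ ($r = 54 - \frac{91128}{7} = - \frac{90750}{7} \approx -12964.0$)
$- r = \left(-1\right) \left(- \frac{90750}{7}\right) = \frac{90750}{7}$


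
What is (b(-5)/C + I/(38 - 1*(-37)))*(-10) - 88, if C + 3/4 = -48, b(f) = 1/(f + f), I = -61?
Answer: -15578/195 ≈ -79.887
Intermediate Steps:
b(f) = 1/(2*f)
C = -195/4 (C = -¾ - 48 = -195/4 ≈ -48.750)
(b(-5)/C + I/(38 - 1*(-37)))*(-10) - 88 = (((½)/(-5))/(-195/4) - 61/(38 - 1*(-37)))*(-10) - 88 = (((½)*(-⅕))*(-4/195) - 61/(38 + 37))*(-10) - 88 = (-⅒*(-4/195) - 61/75)*(-10) - 88 = (2/975 - 61*1/75)*(-10) - 88 = (2/975 - 61/75)*(-10) - 88 = -791/975*(-10) - 88 = 1582/195 - 88 = -15578/195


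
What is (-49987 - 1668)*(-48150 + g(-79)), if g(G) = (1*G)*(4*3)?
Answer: 2536157190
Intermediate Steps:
g(G) = 12*G (g(G) = G*12 = 12*G)
(-49987 - 1668)*(-48150 + g(-79)) = (-49987 - 1668)*(-48150 + 12*(-79)) = -51655*(-48150 - 948) = -51655*(-49098) = 2536157190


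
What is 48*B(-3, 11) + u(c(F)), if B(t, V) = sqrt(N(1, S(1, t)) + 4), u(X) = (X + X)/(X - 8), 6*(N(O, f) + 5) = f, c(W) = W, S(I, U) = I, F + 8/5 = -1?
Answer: 26/53 + 8*I*sqrt(30) ≈ 0.49057 + 43.818*I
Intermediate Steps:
F = -13/5 (F = -8/5 - 1 = -13/5 ≈ -2.6000)
N(O, f) = -5 + f/6
u(X) = 2*X/(-8 + X) (u(X) = (2*X)/(-8 + X) = 2*X/(-8 + X))
B(t, V) = I*sqrt(30)/6 (B(t, V) = sqrt((-5 + (1/6)*1) + 4) = sqrt((-5 + 1/6) + 4) = sqrt(-29/6 + 4) = sqrt(-5/6) = I*sqrt(30)/6)
48*B(-3, 11) + u(c(F)) = 48*(I*sqrt(30)/6) + 2*(-13/5)/(-8 - 13/5) = 8*I*sqrt(30) + 2*(-13/5)/(-53/5) = 8*I*sqrt(30) + 2*(-13/5)*(-5/53) = 8*I*sqrt(30) + 26/53 = 26/53 + 8*I*sqrt(30)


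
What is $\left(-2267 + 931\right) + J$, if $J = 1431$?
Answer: $95$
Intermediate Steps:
$\left(-2267 + 931\right) + J = \left(-2267 + 931\right) + 1431 = -1336 + 1431 = 95$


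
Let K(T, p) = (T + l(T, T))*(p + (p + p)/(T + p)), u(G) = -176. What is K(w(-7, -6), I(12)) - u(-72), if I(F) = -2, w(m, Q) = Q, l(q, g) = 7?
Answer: 349/2 ≈ 174.50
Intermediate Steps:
K(T, p) = (7 + T)*(p + 2*p/(T + p)) (K(T, p) = (T + 7)*(p + (p + p)/(T + p)) = (7 + T)*(p + (2*p)/(T + p)) = (7 + T)*(p + 2*p/(T + p)))
K(w(-7, -6), I(12)) - u(-72) = -2*(14 + (-6)² + 7*(-2) + 9*(-6) - 6*(-2))/(-6 - 2) - 1*(-176) = -2*(14 + 36 - 14 - 54 + 12)/(-8) + 176 = -2*(-⅛)*(-6) + 176 = -3/2 + 176 = 349/2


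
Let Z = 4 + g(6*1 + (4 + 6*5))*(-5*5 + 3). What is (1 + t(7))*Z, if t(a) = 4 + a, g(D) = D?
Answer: -10512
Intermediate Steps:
Z = -876 (Z = 4 + (6*1 + (4 + 6*5))*(-5*5 + 3) = 4 + (6 + (4 + 30))*(-25 + 3) = 4 + (6 + 34)*(-22) = 4 + 40*(-22) = 4 - 880 = -876)
(1 + t(7))*Z = (1 + (4 + 7))*(-876) = (1 + 11)*(-876) = 12*(-876) = -10512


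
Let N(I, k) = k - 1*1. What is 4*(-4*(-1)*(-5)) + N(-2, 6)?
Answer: -75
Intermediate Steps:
N(I, k) = -1 + k (N(I, k) = k - 1 = -1 + k)
4*(-4*(-1)*(-5)) + N(-2, 6) = 4*(-4*(-1)*(-5)) + (-1 + 6) = 4*(4*(-5)) + 5 = 4*(-20) + 5 = -80 + 5 = -75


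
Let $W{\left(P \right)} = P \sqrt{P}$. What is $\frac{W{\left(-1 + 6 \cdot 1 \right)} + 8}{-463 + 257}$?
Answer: $- \frac{4}{103} - \frac{5 \sqrt{5}}{206} \approx -0.093108$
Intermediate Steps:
$W{\left(P \right)} = P^{\frac{3}{2}}$
$\frac{W{\left(-1 + 6 \cdot 1 \right)} + 8}{-463 + 257} = \frac{\left(-1 + 6 \cdot 1\right)^{\frac{3}{2}} + 8}{-463 + 257} = \frac{\left(-1 + 6\right)^{\frac{3}{2}} + 8}{-206} = \left(5^{\frac{3}{2}} + 8\right) \left(- \frac{1}{206}\right) = \left(5 \sqrt{5} + 8\right) \left(- \frac{1}{206}\right) = \left(8 + 5 \sqrt{5}\right) \left(- \frac{1}{206}\right) = - \frac{4}{103} - \frac{5 \sqrt{5}}{206}$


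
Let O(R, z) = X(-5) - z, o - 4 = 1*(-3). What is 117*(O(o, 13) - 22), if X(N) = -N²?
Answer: -7020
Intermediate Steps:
o = 1 (o = 4 + 1*(-3) = 4 - 3 = 1)
O(R, z) = -25 - z (O(R, z) = -1*(-5)² - z = -1*25 - z = -25 - z)
117*(O(o, 13) - 22) = 117*((-25 - 1*13) - 22) = 117*((-25 - 13) - 22) = 117*(-38 - 22) = 117*(-60) = -7020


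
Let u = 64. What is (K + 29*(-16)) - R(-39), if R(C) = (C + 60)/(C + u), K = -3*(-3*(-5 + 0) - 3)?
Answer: -12521/25 ≈ -500.84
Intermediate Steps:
K = -36 (K = -3*(-3*(-5) - 3) = -3*(15 - 3) = -3*12 = -36)
R(C) = (60 + C)/(64 + C) (R(C) = (C + 60)/(C + 64) = (60 + C)/(64 + C))
(K + 29*(-16)) - R(-39) = (-36 + 29*(-16)) - (60 - 39)/(64 - 39) = (-36 - 464) - 21/25 = -500 - 21/25 = -12521/25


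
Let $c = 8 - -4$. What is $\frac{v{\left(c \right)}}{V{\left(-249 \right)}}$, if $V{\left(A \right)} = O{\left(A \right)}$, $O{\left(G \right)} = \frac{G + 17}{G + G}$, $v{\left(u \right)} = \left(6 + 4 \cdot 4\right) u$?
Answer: $\frac{16434}{29} \approx 566.69$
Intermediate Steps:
$c = 12$ ($c = 8 + 4 = 12$)
$v{\left(u \right)} = 22 u$ ($v{\left(u \right)} = \left(6 + 16\right) u = 22 u$)
$O{\left(G \right)} = \frac{17 + G}{2 G}$
$V{\left(A \right)} = \frac{17 + A}{2 A}$
$\frac{v{\left(c \right)}}{V{\left(-249 \right)}} = \frac{22 \cdot 12}{\frac{1}{2} \frac{1}{-249} \left(17 - 249\right)} = \frac{264}{\frac{1}{2} \left(- \frac{1}{249}\right) \left(-232\right)} = \frac{264}{\frac{116}{249}} = 264 \cdot \frac{249}{116} = \frac{16434}{29}$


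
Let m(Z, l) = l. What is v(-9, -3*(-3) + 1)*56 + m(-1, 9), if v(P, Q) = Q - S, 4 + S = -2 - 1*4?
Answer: 1129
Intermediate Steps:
S = -10 (S = -4 + (-2 - 1*4) = -4 + (-2 - 4) = -4 - 6 = -10)
v(P, Q) = 10 + Q (v(P, Q) = Q - 1*(-10) = Q + 10 = 10 + Q)
v(-9, -3*(-3) + 1)*56 + m(-1, 9) = (10 + (-3*(-3) + 1))*56 + 9 = (10 + (9 + 1))*56 + 9 = (10 + 10)*56 + 9 = 20*56 + 9 = 1120 + 9 = 1129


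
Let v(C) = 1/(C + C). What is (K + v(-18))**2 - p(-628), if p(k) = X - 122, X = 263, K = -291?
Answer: 109584793/1296 ≈ 84556.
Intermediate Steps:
p(k) = 141 (p(k) = 263 - 122 = 141)
v(C) = 1/(2*C)
(K + v(-18))**2 - p(-628) = (-291 + (1/2)/(-18))**2 - 1*141 = (-291 + (1/2)*(-1/18))**2 - 141 = (-291 - 1/36)**2 - 141 = (-10477/36)**2 - 141 = 109767529/1296 - 141 = 109584793/1296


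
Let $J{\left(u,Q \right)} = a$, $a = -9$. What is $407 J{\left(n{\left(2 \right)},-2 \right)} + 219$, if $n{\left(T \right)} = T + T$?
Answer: $-3444$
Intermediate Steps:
$n{\left(T \right)} = 2 T$
$J{\left(u,Q \right)} = -9$
$407 J{\left(n{\left(2 \right)},-2 \right)} + 219 = 407 \left(-9\right) + 219 = -3663 + 219 = -3444$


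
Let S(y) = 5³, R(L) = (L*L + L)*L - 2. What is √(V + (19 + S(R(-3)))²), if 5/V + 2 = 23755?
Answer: √11699355185389/23753 ≈ 144.00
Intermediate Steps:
V = 5/23753 (V = 5/(-2 + 23755) = 5/23753 ≈ 0.00021050)
R(L) = -2 + L*(L + L²) (R(L) = (L² + L)*L - 2 = (L + L²)*L - 2 = L*(L + L²) - 2 = -2 + L*(L + L²))
S(y) = 125
√(V + (19 + S(R(-3)))²) = √(5/23753 + (19 + 125)²) = √(5/23753 + 144²) = √(5/23753 + 20736) = √(492542213/23753) = √11699355185389/23753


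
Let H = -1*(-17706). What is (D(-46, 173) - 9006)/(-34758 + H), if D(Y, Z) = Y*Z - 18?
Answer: 1213/1218 ≈ 0.99590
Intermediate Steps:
D(Y, Z) = -18 + Y*Z
H = 17706
(D(-46, 173) - 9006)/(-34758 + H) = ((-18 - 46*173) - 9006)/(-34758 + 17706) = ((-18 - 7958) - 9006)/(-17052) = (-7976 - 9006)*(-1/17052) = -16982*(-1/17052) = 1213/1218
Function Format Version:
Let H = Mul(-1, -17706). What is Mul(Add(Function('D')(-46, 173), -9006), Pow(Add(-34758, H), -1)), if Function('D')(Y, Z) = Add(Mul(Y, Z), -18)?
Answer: Rational(1213, 1218) ≈ 0.99590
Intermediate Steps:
Function('D')(Y, Z) = Add(-18, Mul(Y, Z))
H = 17706
Mul(Add(Function('D')(-46, 173), -9006), Pow(Add(-34758, H), -1)) = Mul(Add(Add(-18, Mul(-46, 173)), -9006), Pow(Add(-34758, 17706), -1)) = Mul(Add(Add(-18, -7958), -9006), Pow(-17052, -1)) = Mul(Add(-7976, -9006), Rational(-1, 17052)) = Mul(-16982, Rational(-1, 17052)) = Rational(1213, 1218)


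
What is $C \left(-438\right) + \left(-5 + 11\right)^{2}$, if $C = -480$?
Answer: $210276$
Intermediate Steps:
$C \left(-438\right) + \left(-5 + 11\right)^{2} = \left(-480\right) \left(-438\right) + \left(-5 + 11\right)^{2} = 210240 + 6^{2} = 210240 + 36 = 210276$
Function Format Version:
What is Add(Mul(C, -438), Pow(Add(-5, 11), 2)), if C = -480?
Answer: 210276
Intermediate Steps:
Add(Mul(C, -438), Pow(Add(-5, 11), 2)) = Add(Mul(-480, -438), Pow(Add(-5, 11), 2)) = Add(210240, Pow(6, 2)) = Add(210240, 36) = 210276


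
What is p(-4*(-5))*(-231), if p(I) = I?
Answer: -4620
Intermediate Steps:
p(-4*(-5))*(-231) = -4*(-5)*(-231) = 20*(-231) = -4620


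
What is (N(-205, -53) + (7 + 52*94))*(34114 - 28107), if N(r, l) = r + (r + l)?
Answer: 26623024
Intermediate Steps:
N(r, l) = l + 2*r (N(r, l) = r + (l + r) = l + 2*r)
(N(-205, -53) + (7 + 52*94))*(34114 - 28107) = ((-53 + 2*(-205)) + (7 + 52*94))*(34114 - 28107) = ((-53 - 410) + (7 + 4888))*6007 = (-463 + 4895)*6007 = 4432*6007 = 26623024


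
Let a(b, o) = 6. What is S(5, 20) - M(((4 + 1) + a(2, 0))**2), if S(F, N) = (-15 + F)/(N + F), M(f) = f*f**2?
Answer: -8857807/5 ≈ -1.7716e+6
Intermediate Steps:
M(f) = f**3
S(F, N) = (-15 + F)/(F + N)
S(5, 20) - M(((4 + 1) + a(2, 0))**2) = (-15 + 5)/(5 + 20) - (((4 + 1) + 6)**2)**3 = -10/25 - ((5 + 6)**2)**3 = (1/25)*(-10) - (11**2)**3 = -2/5 - 1*121**3 = -2/5 - 1*1771561 = -2/5 - 1771561 = -8857807/5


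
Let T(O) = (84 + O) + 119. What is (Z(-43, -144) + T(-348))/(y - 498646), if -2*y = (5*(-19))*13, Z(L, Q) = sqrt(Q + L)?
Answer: 290/996057 - 2*I*sqrt(187)/996057 ≈ 0.00029115 - 2.7458e-5*I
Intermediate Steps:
Z(L, Q) = sqrt(L + Q)
T(O) = 203 + O
y = 1235/2 (y = -5*(-19)*13/2 = -(-95)*13/2 = -1/2*(-1235) = 1235/2 ≈ 617.50)
(Z(-43, -144) + T(-348))/(y - 498646) = (sqrt(-43 - 144) + (203 - 348))/(1235/2 - 498646) = (sqrt(-187) - 145)/(-996057/2) = (I*sqrt(187) - 145)*(-2/996057) = (-145 + I*sqrt(187))*(-2/996057) = 290/996057 - 2*I*sqrt(187)/996057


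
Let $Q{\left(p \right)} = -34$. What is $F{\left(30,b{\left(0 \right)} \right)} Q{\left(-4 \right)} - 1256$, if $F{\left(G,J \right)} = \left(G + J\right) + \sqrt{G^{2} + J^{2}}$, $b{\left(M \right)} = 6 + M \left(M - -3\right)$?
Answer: $-2480 - 204 \sqrt{26} \approx -3520.2$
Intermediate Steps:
$b{\left(M \right)} = 6 + M \left(3 + M\right)$ ($b{\left(M \right)} = 6 + M \left(M + 3\right) = 6 + M \left(3 + M\right)$)
$F{\left(G,J \right)} = G + J + \sqrt{G^{2} + J^{2}}$
$F{\left(30,b{\left(0 \right)} \right)} Q{\left(-4 \right)} - 1256 = \left(30 + \left(6 + 0^{2} + 3 \cdot 0\right) + \sqrt{30^{2} + \left(6 + 0^{2} + 3 \cdot 0\right)^{2}}\right) \left(-34\right) - 1256 = \left(30 + \left(6 + 0 + 0\right) + \sqrt{900 + \left(6 + 0 + 0\right)^{2}}\right) \left(-34\right) - 1256 = \left(30 + 6 + \sqrt{900 + 6^{2}}\right) \left(-34\right) - 1256 = \left(30 + 6 + \sqrt{900 + 36}\right) \left(-34\right) - 1256 = \left(30 + 6 + \sqrt{936}\right) \left(-34\right) - 1256 = \left(30 + 6 + 6 \sqrt{26}\right) \left(-34\right) - 1256 = \left(36 + 6 \sqrt{26}\right) \left(-34\right) - 1256 = \left(-1224 - 204 \sqrt{26}\right) - 1256 = -2480 - 204 \sqrt{26}$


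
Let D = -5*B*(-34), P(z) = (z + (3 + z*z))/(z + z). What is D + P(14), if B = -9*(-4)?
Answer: 171573/28 ≈ 6127.6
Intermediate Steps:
P(z) = (3 + z + z**2)/(2*z) (P(z) = (z + (3 + z**2))/((2*z)) = (3 + z + z**2)*(1/(2*z)) = (3 + z + z**2)/(2*z))
B = 36
D = 6120 (D = -5*36*(-34) = -180*(-34) = 6120)
D + P(14) = 6120 + (1/2)*(3 + 14*(1 + 14))/14 = 6120 + (1/2)*(1/14)*(3 + 14*15) = 6120 + (1/2)*(1/14)*(3 + 210) = 6120 + (1/2)*(1/14)*213 = 6120 + 213/28 = 171573/28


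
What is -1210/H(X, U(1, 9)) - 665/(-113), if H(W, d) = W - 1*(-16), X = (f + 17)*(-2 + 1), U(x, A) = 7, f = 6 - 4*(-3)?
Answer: 149365/2147 ≈ 69.569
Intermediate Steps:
f = 18 (f = 6 + 12 = 18)
X = -35 (X = (18 + 17)*(-2 + 1) = 35*(-1) = -35)
H(W, d) = 16 + W (H(W, d) = W + 16 = 16 + W)
-1210/H(X, U(1, 9)) - 665/(-113) = -1210/(16 - 35) - 665/(-113) = -1210/(-19) - 665*(-1/113) = -1210*(-1/19) + 665/113 = 1210/19 + 665/113 = 149365/2147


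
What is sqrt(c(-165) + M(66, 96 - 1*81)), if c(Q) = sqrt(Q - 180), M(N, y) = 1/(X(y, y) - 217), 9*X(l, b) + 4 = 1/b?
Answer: sqrt(-3962790 + 861657316*I*sqrt(345))/29354 ≈ 3.0471 + 3.0479*I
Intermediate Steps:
X(l, b) = -4/9 + 1/(9*b)
M(N, y) = 1/(-217 + (1 - 4*y)/(9*y)) (M(N, y) = 1/((1 - 4*y)/(9*y) - 217) = 1/(-217 + (1 - 4*y)/(9*y)))
c(Q) = sqrt(-180 + Q)
sqrt(c(-165) + M(66, 96 - 1*81)) = sqrt(sqrt(-180 - 165) - 9*(96 - 1*81)/(-1 + 1957*(96 - 1*81))) = sqrt(sqrt(-345) - 9*(96 - 81)/(-1 + 1957*(96 - 81))) = sqrt(I*sqrt(345) - 9*15/(-1 + 1957*15)) = sqrt(I*sqrt(345) - 9*15/(-1 + 29355)) = sqrt(I*sqrt(345) - 9*15/29354) = sqrt(I*sqrt(345) - 9*15*1/29354) = sqrt(I*sqrt(345) - 135/29354) = sqrt(-135/29354 + I*sqrt(345))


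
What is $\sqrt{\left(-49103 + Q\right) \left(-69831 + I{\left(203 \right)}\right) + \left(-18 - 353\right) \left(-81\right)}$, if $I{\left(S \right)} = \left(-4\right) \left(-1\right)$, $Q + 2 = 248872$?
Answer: $i \sqrt{13949100258} \approx 1.1811 \cdot 10^{5} i$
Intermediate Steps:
$Q = 248870$ ($Q = -2 + 248872 = 248870$)
$I{\left(S \right)} = 4$
$\sqrt{\left(-49103 + Q\right) \left(-69831 + I{\left(203 \right)}\right) + \left(-18 - 353\right) \left(-81\right)} = \sqrt{\left(-49103 + 248870\right) \left(-69831 + 4\right) + \left(-18 - 353\right) \left(-81\right)} = \sqrt{199767 \left(-69827\right) - -30051} = \sqrt{-13949130309 + 30051} = \sqrt{-13949100258} = i \sqrt{13949100258}$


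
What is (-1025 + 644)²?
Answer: 145161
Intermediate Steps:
(-1025 + 644)² = (-381)² = 145161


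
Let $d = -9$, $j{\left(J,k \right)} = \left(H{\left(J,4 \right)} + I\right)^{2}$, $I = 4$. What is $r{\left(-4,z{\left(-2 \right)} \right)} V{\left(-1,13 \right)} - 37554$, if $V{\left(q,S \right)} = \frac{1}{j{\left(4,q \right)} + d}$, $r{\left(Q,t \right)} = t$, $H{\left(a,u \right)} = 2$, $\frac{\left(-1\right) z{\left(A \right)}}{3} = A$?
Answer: $- \frac{337984}{9} \approx -37554.0$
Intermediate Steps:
$z{\left(A \right)} = - 3 A$
$j{\left(J,k \right)} = 36$ ($j{\left(J,k \right)} = \left(2 + 4\right)^{2} = 6^{2} = 36$)
$V{\left(q,S \right)} = \frac{1}{27}$ ($V{\left(q,S \right)} = \frac{1}{36 - 9} = \frac{1}{27}$)
$r{\left(-4,z{\left(-2 \right)} \right)} V{\left(-1,13 \right)} - 37554 = \left(-3\right) \left(-2\right) \frac{1}{27} - 37554 = 6 \cdot \frac{1}{27} - 37554 = \frac{2}{9} - 37554 = - \frac{337984}{9}$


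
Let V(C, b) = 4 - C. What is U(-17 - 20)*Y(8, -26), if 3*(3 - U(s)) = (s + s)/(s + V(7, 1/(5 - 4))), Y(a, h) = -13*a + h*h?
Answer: 20449/15 ≈ 1363.3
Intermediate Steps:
Y(a, h) = h² - 13*a (Y(a, h) = -13*a + h² = h² - 13*a)
U(s) = 3 - 2*s/(3*(-3 + s)) (U(s) = 3 - (s + s)/(3*(s + (4 - 1*7))) = 3 - 2*s/(3*(s + (4 - 7))) = 3 - 2*s/(3*(s - 3)) = 3 - 2*s/(3*(-3 + s)))
U(-17 - 20)*Y(8, -26) = ((-27 + 7*(-17 - 20))/(3*(-3 + (-17 - 20))))*((-26)² - 13*8) = ((-27 + 7*(-37))/(3*(-3 - 37)))*(676 - 104) = ((⅓)*(-27 - 259)/(-40))*572 = ((⅓)*(-1/40)*(-286))*572 = (143/60)*572 = 20449/15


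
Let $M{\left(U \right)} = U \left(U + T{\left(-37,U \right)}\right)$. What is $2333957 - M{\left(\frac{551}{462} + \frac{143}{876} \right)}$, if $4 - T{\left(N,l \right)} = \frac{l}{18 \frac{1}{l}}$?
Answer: $\frac{12892837951620830822921}{5524042346089344} \approx 2.3339 \cdot 10^{6}$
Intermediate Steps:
$T{\left(N,l \right)} = 4 - \frac{l^{2}}{18}$ ($T{\left(N,l \right)} = 4 - \frac{l}{18 \frac{1}{l}} = 4 - l \frac{l}{18} = 4 - \frac{l^{2}}{18}$)
$M{\left(U \right)} = U \left(4 + U - \frac{U^{2}}{18}\right)$ ($M{\left(U \right)} = U \left(U - \left(-4 + \frac{U^{2}}{18}\right)\right) = U \left(4 + U - \frac{U^{2}}{18}\right)$)
$2333957 - M{\left(\frac{551}{462} + \frac{143}{876} \right)} = 2333957 - \frac{\left(\frac{551}{462} + \frac{143}{876}\right) \left(72 - \left(\frac{551}{462} + \frac{143}{876}\right)^{2} + 18 \left(\frac{551}{462} + \frac{143}{876}\right)\right)}{18} = 2333957 - \frac{1}{18} \cdot \frac{91457}{67452} \left(72 - \left(\frac{91457}{67452}\right)^{2} + 18 \cdot \frac{91457}{67452}\right) = 2333957 - \frac{1}{18} \cdot \frac{91457}{67452} \left(72 - \frac{8364382849}{4549772304} + \frac{274371}{11242}\right) = 2333957 - \frac{1}{18} \cdot \frac{91457}{67452} \cdot \frac{430260459191}{4549772304} = 2333957 - \frac{39350330816231287}{5524042346089344} = \frac{12892837951620830822921}{5524042346089344}$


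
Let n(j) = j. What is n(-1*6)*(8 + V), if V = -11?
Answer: 18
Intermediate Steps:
n(-1*6)*(8 + V) = (-1*6)*(8 - 11) = -6*(-3) = 18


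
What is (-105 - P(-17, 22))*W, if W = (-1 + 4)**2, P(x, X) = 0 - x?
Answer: -1098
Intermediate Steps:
P(x, X) = -x
W = 9 (W = 3**2 = 9)
(-105 - P(-17, 22))*W = (-105 - (-1)*(-17))*9 = (-105 - 1*17)*9 = (-105 - 17)*9 = -122*9 = -1098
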